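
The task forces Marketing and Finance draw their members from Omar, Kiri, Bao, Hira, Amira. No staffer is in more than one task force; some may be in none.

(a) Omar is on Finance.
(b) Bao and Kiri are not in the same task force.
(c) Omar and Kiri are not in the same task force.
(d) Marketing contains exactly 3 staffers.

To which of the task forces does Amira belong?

Amira: Marketing

From (a): Omar ∈ Finance.
(c): Kiri ∉ Finance.
Suppose Amira ∉ Marketing: no assignment then satisfies all the clues, so Amira ∈ Marketing.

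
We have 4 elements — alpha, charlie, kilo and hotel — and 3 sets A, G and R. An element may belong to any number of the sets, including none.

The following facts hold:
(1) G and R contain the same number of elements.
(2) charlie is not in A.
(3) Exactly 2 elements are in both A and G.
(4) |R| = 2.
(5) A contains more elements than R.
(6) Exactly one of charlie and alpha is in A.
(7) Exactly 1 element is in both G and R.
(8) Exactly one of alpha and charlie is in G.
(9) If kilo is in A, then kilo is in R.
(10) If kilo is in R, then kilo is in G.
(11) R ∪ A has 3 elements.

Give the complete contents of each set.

A = {alpha, hotel, kilo}; G = {alpha, kilo}; R = {hotel, kilo}

From (2): charlie ∉ A.
(6) (exactly one): alpha ∈ A.
Suppose alpha ∉ G: no assignment then satisfies all the clues, so alpha ∈ G.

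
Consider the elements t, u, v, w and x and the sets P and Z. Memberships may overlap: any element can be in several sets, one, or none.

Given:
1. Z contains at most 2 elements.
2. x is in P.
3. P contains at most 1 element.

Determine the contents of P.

P = {x}

From (2): x ∈ P.
(3): P already has 1, so the rest are out.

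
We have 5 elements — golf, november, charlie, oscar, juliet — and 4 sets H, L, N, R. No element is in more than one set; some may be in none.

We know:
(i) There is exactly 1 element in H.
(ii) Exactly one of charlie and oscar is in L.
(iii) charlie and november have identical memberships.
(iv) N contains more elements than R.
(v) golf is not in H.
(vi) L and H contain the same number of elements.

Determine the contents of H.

H = {juliet}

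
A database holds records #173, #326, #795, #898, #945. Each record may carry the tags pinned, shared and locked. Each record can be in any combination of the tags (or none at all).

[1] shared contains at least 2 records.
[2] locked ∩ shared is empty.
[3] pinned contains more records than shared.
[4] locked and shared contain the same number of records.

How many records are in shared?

2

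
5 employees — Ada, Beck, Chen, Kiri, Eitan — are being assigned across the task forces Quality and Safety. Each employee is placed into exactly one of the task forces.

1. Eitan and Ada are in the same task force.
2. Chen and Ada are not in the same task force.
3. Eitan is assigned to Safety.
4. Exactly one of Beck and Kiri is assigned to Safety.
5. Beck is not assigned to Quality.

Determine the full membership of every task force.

Quality = {Chen, Kiri}; Safety = {Ada, Beck, Eitan}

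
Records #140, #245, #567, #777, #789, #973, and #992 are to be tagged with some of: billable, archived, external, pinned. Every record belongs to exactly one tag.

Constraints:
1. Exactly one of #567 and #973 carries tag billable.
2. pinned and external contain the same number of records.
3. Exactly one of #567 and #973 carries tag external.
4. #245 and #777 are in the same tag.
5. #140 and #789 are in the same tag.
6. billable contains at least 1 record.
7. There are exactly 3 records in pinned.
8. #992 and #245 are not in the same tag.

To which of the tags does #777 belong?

#777: external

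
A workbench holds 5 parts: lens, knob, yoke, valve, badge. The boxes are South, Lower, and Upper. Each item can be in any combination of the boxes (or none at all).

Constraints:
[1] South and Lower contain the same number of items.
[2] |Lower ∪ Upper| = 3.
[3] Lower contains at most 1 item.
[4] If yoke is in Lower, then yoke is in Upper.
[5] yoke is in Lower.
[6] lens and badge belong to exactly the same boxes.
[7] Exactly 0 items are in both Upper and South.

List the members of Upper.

Upper = {badge, lens, yoke}

From (5): yoke ∈ Lower.
(3): Lower already has 1, so the rest are out.
(4): yoke ∈ Upper.
Suppose lens ∉ Upper: no assignment then satisfies all the clues, so lens ∈ Upper.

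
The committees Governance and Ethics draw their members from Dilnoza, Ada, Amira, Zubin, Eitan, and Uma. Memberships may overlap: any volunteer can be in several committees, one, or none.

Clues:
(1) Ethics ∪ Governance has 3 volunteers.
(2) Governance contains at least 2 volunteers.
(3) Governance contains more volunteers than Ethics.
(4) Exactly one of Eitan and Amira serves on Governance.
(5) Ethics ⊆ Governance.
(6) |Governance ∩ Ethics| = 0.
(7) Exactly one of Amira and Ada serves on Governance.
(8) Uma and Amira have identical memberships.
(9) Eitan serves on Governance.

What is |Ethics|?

0

From (9): Eitan ∈ Governance.
(4) (exactly one): Amira ∉ Governance.
(5) contrapositive: Amira ∉ Ethics.
(7) (exactly one): Ada ∈ Governance.
(8): Uma matches Amira: Uma ∉ Governance.
(8): Uma matches Amira: Uma ∉ Ethics.
Suppose Dilnoza ∈ Ethics: no assignment then satisfies all the clues, so Dilnoza ∉ Ethics.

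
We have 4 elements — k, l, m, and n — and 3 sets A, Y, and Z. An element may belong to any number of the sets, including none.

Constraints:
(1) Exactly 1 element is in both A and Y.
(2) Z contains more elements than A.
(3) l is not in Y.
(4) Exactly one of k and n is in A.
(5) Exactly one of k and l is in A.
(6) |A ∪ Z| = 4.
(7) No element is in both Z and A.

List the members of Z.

Z = {l, m, n}

From (3): l ∉ Y.
Suppose k ∈ Z: no assignment then satisfies all the clues, so k ∉ Z.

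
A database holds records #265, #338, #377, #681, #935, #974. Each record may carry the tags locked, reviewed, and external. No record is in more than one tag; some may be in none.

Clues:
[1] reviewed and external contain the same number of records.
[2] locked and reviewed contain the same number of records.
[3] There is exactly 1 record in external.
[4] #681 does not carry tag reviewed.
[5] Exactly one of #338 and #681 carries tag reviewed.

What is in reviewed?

From (4): #681 ∉ reviewed.
(5) (exactly one): #338 ∈ reviewed.
Suppose #265 ∈ reviewed: no assignment then satisfies all the clues, so #265 ∉ reviewed.

reviewed = {#338}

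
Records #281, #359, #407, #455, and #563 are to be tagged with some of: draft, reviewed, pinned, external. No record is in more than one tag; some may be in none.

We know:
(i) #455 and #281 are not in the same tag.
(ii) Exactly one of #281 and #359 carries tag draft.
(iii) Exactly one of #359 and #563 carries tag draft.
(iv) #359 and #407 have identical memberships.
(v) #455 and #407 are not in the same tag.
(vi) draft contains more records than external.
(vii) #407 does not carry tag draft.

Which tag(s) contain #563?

#563: draft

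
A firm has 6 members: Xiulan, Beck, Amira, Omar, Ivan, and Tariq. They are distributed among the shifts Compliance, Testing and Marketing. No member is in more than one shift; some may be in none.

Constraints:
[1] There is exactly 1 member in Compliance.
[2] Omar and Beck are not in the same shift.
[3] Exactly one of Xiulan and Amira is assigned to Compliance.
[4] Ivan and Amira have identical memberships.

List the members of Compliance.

Compliance = {Xiulan}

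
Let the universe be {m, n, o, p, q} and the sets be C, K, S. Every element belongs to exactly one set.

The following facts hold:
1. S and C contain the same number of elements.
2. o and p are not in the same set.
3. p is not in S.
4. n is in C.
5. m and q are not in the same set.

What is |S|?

2

From (3): p ∉ S.
From (4): n ∈ C.
Suppose o ∈ C: no assignment then satisfies all the clues, so o ∉ C.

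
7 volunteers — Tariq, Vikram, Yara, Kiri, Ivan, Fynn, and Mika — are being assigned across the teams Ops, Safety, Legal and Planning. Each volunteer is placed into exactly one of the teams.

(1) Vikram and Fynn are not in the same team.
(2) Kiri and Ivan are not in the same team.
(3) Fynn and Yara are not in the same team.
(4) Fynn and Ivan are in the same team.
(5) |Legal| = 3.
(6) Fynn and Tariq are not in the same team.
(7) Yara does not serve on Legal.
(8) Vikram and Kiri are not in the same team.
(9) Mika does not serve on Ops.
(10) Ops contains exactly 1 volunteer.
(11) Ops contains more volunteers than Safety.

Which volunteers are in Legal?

Legal = {Fynn, Ivan, Mika}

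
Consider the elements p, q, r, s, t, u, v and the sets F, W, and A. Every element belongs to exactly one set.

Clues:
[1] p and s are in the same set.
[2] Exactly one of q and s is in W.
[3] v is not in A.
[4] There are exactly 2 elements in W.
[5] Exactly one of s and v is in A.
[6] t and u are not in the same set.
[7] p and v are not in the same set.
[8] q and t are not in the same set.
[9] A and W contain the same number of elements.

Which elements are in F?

F = {r, t, v}

From (3): v ∉ A.
(5) (exactly one): s ∈ A.
(1): p matches s: p ∉ F.
(1): p matches s: p ∉ W.
(1): p matches s: p ∈ A.
(2) (exactly one): q ∈ W.
(8): t ∉ W.
Suppose r ∉ F: no assignment then satisfies all the clues, so r ∈ F.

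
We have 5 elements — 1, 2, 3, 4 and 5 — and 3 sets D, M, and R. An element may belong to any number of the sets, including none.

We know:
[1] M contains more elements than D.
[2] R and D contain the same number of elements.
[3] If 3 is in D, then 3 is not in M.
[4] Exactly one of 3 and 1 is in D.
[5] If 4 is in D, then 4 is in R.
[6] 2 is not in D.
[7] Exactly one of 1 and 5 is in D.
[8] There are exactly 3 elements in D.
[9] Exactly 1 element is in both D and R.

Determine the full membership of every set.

D = {3, 4, 5}; M = {1, 2, 4, 5}; R = {1, 2, 4}

From (6): 2 ∉ D.
Suppose 1 ∈ D: no assignment then satisfies all the clues, so 1 ∉ D.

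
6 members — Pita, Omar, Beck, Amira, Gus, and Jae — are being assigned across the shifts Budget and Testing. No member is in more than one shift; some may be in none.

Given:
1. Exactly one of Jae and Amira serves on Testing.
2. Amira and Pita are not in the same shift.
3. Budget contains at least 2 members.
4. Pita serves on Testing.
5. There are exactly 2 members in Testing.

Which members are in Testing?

Testing = {Jae, Pita}

From (4): Pita ∈ Testing.
(2): Amira ∉ Testing.
(1) (exactly one): Jae ∈ Testing.
(5): Testing already has 2, so the rest are out.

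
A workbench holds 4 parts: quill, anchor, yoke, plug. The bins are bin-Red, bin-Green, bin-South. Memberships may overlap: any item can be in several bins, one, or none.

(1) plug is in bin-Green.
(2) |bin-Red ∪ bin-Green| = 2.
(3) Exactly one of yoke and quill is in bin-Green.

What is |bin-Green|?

2

From (1): plug ∈ bin-Green.
Suppose anchor ∈ bin-Red: no assignment then satisfies all the clues, so anchor ∉ bin-Red.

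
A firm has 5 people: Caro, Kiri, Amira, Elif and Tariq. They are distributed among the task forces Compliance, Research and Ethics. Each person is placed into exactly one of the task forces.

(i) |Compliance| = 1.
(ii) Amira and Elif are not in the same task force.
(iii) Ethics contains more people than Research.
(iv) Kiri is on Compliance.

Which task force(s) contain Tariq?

Tariq: Ethics

From (iv): Kiri ∈ Compliance.
(i): Compliance already has 1, so the rest are out.
Suppose Tariq ∈ Research: no assignment then satisfies all the clues, so Tariq ∉ Research.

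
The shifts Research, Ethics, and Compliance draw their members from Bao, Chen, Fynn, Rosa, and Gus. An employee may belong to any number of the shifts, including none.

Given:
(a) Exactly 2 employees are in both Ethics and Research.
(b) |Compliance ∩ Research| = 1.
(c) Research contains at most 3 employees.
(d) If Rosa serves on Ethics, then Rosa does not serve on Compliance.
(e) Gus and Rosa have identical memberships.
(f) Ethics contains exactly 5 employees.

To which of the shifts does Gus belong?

Gus: Ethics

(f): only 5 candidates remain for Ethics, so all are in.
(d): Rosa ∉ Compliance.
(e): Gus matches Rosa: Gus ∉ Compliance.
Suppose Gus ∈ Research: no assignment then satisfies all the clues, so Gus ∉ Research.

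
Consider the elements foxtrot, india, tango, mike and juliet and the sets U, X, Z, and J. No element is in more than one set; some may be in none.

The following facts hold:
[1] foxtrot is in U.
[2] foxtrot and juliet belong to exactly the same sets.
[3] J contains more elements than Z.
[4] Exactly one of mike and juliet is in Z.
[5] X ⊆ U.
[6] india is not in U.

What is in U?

U = {foxtrot, juliet}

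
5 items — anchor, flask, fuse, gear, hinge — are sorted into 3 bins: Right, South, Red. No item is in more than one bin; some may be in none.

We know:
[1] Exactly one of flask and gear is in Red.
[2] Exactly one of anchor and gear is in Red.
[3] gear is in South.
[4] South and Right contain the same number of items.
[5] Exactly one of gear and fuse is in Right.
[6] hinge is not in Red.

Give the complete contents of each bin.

Right = {fuse}; South = {gear}; Red = {anchor, flask}

From (3): gear ∈ South.
From (6): hinge ∉ Red.
(1) (exactly one): flask ∈ Red.
(2) (exactly one): anchor ∈ Red.
(5) (exactly one): fuse ∈ Right.
Suppose hinge ∈ Right: no assignment then satisfies all the clues, so hinge ∉ Right.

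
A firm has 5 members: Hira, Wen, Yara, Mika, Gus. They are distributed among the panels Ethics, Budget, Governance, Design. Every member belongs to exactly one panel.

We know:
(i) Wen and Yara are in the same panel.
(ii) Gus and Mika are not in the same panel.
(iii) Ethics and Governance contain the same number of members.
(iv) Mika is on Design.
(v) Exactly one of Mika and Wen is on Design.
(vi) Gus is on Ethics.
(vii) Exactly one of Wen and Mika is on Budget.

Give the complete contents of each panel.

Ethics = {Gus}; Budget = {Wen, Yara}; Governance = {Hira}; Design = {Mika}

From (iv): Mika ∈ Design.
From (vi): Gus ∈ Ethics.
(v) (exactly one): Wen ∉ Design.
(vii) (exactly one): Wen ∈ Budget.
(i): Yara matches Wen: Yara ∉ Ethics.
(i): Yara matches Wen: Yara ∈ Budget.
Suppose Hira ∈ Ethics: no assignment then satisfies all the clues, so Hira ∉ Ethics.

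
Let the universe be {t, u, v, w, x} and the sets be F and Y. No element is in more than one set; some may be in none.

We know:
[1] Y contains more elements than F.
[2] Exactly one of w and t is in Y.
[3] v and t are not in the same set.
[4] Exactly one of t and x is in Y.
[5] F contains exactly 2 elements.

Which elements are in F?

F = {t, u}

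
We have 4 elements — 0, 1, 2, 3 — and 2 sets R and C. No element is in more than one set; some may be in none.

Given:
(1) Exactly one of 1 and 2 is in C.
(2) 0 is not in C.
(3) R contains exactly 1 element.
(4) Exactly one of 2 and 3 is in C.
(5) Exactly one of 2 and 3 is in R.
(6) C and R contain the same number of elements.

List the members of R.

R = {3}

From (2): 0 ∉ C.
Suppose 0 ∈ R: no assignment then satisfies all the clues, so 0 ∉ R.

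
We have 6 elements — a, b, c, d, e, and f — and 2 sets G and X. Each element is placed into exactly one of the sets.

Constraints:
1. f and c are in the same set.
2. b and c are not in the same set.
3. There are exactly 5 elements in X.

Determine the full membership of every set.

G = {b}; X = {a, c, d, e, f}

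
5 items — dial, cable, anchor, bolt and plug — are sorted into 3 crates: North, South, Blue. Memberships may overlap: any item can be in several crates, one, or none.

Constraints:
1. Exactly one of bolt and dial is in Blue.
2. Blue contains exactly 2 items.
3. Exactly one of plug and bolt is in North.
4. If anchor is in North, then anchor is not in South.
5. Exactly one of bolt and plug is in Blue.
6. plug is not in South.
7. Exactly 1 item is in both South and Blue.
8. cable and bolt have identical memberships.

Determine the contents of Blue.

Blue = {dial, plug}

From (6): plug ∉ South.
Suppose dial ∉ Blue: no assignment then satisfies all the clues, so dial ∈ Blue.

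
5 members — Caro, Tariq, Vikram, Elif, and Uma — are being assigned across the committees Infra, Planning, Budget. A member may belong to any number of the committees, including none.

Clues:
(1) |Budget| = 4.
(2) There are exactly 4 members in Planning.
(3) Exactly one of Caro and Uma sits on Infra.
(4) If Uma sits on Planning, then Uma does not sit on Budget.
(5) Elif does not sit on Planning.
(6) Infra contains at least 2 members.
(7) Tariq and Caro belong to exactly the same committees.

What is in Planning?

Planning = {Caro, Tariq, Uma, Vikram}

From (5): Elif ∉ Planning.
(2): only 4 candidates remain for Planning, so all are in.
(4): Uma ∉ Budget.
(1): only 4 candidates remain for Budget, so all are in.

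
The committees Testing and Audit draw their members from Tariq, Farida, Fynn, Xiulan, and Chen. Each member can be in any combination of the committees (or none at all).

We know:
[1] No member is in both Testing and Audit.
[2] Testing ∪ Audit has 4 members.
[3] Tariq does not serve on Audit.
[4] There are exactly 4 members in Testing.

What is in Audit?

Audit = {}

From (3): Tariq ∉ Audit.
Suppose Farida ∈ Audit: no assignment then satisfies all the clues, so Farida ∉ Audit.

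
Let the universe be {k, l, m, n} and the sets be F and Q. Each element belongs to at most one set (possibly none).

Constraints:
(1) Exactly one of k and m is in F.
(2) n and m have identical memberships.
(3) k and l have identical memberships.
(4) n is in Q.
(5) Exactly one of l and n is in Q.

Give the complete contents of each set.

From (4): n ∈ Q.
(2): m matches n: m ∉ F.
(2): m matches n: m ∈ Q.
(5) (exactly one): l ∉ Q.
(1) (exactly one): k ∈ F.
(3): l matches k: l ∈ F.

F = {k, l}; Q = {m, n}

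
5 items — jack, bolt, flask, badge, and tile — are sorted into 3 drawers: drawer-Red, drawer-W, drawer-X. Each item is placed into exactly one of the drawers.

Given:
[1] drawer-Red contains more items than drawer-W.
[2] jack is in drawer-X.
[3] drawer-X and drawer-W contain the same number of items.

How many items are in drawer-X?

1

From (2): jack ∈ drawer-X.
Suppose bolt ∈ drawer-X: no assignment then satisfies all the clues, so bolt ∉ drawer-X.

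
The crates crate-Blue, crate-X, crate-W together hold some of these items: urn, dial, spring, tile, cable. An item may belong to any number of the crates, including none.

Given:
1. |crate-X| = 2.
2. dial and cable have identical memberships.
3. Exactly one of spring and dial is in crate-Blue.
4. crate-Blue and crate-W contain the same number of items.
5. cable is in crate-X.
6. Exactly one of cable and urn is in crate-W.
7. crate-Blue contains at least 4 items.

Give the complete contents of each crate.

crate-Blue = {cable, dial, tile, urn}; crate-X = {cable, dial}; crate-W = {cable, dial, spring, tile}

From (5): cable ∈ crate-X.
(2): dial matches cable: dial ∈ crate-X.
(1): crate-X already has 2, so the rest are out.
Suppose urn ∉ crate-Blue: no assignment then satisfies all the clues, so urn ∈ crate-Blue.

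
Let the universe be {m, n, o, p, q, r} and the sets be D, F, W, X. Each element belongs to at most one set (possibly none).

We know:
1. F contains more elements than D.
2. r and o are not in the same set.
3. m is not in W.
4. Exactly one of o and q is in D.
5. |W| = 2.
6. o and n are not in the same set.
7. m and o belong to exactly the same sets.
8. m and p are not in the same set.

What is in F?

F = {m, o}

From (3): m ∉ W.
(7): o matches m: o ∉ W.
Suppose m ∉ F: no assignment then satisfies all the clues, so m ∈ F.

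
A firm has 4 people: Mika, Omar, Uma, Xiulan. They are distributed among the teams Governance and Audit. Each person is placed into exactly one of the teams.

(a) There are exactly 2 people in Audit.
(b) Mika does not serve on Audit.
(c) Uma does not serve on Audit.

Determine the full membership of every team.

Governance = {Mika, Uma}; Audit = {Omar, Xiulan}

From (b): Mika ∉ Audit.
From (c): Uma ∉ Audit.
(a): only 2 candidates remain for Audit, so all are in.
Only one team left: Mika ∈ Governance.
Only one team left: Uma ∈ Governance.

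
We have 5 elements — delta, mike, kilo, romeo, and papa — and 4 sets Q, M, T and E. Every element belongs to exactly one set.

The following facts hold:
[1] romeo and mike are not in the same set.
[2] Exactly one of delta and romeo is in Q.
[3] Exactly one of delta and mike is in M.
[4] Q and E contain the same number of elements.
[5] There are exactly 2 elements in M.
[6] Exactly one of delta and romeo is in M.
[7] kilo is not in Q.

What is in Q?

Q = {romeo}

From (7): kilo ∉ Q.
Suppose delta ∈ Q: no assignment then satisfies all the clues, so delta ∉ Q.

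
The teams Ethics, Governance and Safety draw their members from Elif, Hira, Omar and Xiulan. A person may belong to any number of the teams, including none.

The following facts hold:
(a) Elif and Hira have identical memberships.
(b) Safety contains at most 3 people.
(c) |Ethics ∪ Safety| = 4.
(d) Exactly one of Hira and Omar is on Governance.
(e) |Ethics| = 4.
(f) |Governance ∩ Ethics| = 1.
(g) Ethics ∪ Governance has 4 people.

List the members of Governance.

Governance = {Omar}

(e): only 4 candidates remain for Ethics, so all are in.
Suppose Elif ∈ Governance: no assignment then satisfies all the clues, so Elif ∉ Governance.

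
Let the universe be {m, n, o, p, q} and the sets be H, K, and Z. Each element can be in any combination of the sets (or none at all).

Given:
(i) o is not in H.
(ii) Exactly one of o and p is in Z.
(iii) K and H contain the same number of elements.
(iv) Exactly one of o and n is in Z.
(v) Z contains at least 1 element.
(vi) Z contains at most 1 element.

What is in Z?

Z = {o}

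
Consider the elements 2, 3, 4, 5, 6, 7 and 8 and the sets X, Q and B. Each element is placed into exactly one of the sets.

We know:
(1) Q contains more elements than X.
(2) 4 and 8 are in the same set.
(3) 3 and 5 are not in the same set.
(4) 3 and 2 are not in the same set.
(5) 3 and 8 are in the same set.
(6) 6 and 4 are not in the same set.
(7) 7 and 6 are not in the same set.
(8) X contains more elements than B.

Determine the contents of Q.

Q = {3, 4, 7, 8}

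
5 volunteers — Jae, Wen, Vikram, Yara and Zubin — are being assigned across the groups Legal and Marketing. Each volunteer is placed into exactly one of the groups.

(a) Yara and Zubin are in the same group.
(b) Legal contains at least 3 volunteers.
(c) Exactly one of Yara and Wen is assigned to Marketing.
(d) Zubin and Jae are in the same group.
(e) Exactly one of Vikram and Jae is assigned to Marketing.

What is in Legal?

Legal = {Jae, Yara, Zubin}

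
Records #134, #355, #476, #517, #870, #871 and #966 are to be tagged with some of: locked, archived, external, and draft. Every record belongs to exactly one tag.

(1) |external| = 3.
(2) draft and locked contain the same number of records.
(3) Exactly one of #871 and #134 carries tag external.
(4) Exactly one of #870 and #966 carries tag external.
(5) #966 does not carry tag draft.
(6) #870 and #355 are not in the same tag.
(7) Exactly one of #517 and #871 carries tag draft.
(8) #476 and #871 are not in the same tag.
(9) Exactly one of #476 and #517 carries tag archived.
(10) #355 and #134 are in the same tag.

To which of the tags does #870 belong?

#870: archived

From (5): #966 ∉ draft.
Suppose #870 ∈ locked: no assignment then satisfies all the clues, so #870 ∉ locked.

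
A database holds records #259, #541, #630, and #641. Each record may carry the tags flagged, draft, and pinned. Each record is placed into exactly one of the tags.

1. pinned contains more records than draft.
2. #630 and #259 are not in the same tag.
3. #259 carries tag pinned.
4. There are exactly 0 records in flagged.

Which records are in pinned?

pinned = {#259, #541, #641}

From (3): #259 ∈ pinned.
(2): #630 ∉ pinned.
(4): flagged already has 0, so the rest are out.
Only one tag left: #630 ∈ draft.
Suppose #541 ∉ pinned: no assignment then satisfies all the clues, so #541 ∈ pinned.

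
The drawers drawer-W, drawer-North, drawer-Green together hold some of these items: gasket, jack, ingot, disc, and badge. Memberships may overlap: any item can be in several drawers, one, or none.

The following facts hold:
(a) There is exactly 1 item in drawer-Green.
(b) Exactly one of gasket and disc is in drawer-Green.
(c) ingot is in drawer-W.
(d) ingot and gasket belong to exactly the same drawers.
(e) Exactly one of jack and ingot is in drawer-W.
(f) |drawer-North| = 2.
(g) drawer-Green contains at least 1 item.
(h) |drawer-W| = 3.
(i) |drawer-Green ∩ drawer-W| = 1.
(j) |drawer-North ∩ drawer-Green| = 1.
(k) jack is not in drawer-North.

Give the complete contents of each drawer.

drawer-W = {disc, gasket, ingot}; drawer-North = {badge, disc}; drawer-Green = {disc}

From (c): ingot ∈ drawer-W.
From (k): jack ∉ drawer-North.
(d): gasket matches ingot: gasket ∈ drawer-W.
(e) (exactly one): jack ∉ drawer-W.
Suppose gasket ∈ drawer-North: no assignment then satisfies all the clues, so gasket ∉ drawer-North.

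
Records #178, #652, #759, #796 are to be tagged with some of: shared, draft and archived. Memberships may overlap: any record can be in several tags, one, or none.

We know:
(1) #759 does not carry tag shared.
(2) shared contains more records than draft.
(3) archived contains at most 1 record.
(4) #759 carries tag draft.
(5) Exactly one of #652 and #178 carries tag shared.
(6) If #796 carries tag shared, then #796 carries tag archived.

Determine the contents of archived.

archived = {#796}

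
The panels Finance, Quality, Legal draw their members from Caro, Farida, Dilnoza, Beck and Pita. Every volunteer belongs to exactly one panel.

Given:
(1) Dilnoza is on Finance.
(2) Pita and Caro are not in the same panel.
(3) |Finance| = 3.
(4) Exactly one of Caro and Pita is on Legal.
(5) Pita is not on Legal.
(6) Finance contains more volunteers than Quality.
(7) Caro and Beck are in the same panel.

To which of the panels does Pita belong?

From (1): Dilnoza ∈ Finance.
From (5): Pita ∉ Legal.
(4) (exactly one): Caro ∈ Legal.
(7): Beck matches Caro: Beck ∉ Finance.
(7): Beck matches Caro: Beck ∉ Quality.
(7): Beck matches Caro: Beck ∈ Legal.
(3): only 3 candidates remain for Finance, so all are in.

Pita: Finance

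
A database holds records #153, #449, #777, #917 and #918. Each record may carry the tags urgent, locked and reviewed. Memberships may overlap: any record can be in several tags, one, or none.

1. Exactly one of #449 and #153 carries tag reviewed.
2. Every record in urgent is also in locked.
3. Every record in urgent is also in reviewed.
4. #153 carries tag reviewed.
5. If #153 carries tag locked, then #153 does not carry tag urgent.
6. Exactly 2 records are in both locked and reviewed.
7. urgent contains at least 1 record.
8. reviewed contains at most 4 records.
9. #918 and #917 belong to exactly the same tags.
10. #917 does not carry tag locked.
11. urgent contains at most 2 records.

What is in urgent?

urgent = {#777}

From (4): #153 ∈ reviewed.
From (10): #917 ∉ locked.
(1) (exactly one): #449 ∉ reviewed.
(2) contrapositive: #917 ∉ urgent.
(3) contrapositive: #449 ∉ urgent.
(9): #918 matches #917: #918 ∉ urgent.
(9): #918 matches #917: #918 ∉ locked.
Suppose #153 ∈ urgent: no assignment then satisfies all the clues, so #153 ∉ urgent.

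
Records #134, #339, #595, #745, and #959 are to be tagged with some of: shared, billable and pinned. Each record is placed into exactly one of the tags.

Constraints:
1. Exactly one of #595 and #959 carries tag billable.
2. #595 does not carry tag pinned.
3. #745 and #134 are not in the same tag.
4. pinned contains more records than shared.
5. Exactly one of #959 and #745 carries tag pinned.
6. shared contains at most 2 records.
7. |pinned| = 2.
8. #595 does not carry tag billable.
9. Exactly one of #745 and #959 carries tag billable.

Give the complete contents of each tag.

shared = {#595}; billable = {#134, #959}; pinned = {#339, #745}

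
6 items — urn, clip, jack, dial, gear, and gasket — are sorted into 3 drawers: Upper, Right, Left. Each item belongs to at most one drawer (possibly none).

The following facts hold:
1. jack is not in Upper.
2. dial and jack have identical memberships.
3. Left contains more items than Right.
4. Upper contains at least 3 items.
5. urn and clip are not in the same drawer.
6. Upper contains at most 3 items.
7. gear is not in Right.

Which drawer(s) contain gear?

gear: Upper

From (1): jack ∉ Upper.
From (7): gear ∉ Right.
(2): dial matches jack: dial ∉ Upper.
Suppose gear ∉ Upper: no assignment then satisfies all the clues, so gear ∈ Upper.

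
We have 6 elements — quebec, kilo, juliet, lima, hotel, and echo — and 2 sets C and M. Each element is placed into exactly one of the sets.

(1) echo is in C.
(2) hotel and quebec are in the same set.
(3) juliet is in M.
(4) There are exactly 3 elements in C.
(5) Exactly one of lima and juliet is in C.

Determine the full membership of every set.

C = {echo, kilo, lima}; M = {hotel, juliet, quebec}

From (1): echo ∈ C.
From (3): juliet ∈ M.
(5) (exactly one): lima ∈ C.
Suppose quebec ∈ C: no assignment then satisfies all the clues, so quebec ∉ C.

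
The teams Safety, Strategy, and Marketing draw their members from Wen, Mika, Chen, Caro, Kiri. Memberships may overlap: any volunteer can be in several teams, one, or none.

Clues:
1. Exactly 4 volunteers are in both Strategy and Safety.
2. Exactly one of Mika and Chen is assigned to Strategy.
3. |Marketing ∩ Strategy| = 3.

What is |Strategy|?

4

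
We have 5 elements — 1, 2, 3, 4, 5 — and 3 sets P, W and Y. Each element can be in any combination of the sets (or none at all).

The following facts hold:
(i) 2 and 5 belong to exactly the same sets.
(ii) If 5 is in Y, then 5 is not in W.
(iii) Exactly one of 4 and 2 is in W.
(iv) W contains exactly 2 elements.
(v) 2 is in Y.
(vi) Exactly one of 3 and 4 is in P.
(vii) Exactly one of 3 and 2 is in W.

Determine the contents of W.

From (v): 2 ∈ Y.
(i): 5 matches 2: 5 ∈ Y.
(ii): 5 ∉ W.
(i): 2 matches 5: 2 ∉ W.
(iii) (exactly one): 4 ∈ W.
(vii) (exactly one): 3 ∈ W.
(iv): W already has 2, so the rest are out.

W = {3, 4}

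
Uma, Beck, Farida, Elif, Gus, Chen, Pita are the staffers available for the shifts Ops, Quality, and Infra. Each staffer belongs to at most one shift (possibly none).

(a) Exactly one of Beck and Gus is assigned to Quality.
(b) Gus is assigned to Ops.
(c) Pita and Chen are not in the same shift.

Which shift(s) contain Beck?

From (b): Gus ∈ Ops.
(a) (exactly one): Beck ∈ Quality.

Beck: Quality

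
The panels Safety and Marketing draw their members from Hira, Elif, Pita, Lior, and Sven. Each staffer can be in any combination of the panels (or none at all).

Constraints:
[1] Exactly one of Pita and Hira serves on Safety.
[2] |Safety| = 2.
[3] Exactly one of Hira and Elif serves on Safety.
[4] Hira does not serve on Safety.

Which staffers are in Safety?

Safety = {Elif, Pita}

From (4): Hira ∉ Safety.
(1) (exactly one): Pita ∈ Safety.
(3) (exactly one): Elif ∈ Safety.
(2): Safety already has 2, so the rest are out.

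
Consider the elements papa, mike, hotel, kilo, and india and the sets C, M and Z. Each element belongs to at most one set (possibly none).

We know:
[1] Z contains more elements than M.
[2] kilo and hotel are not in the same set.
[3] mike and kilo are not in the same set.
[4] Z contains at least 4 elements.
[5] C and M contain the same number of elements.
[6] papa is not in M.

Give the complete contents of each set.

C = {}; M = {}; Z = {hotel, india, mike, papa}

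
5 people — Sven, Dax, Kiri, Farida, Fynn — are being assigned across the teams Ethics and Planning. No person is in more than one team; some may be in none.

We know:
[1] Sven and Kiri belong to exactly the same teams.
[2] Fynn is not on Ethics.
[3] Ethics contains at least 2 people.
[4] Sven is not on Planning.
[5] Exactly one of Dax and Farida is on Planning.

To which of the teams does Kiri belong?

From (2): Fynn ∉ Ethics.
From (4): Sven ∉ Planning.
(1): Kiri matches Sven: Kiri ∉ Planning.
Suppose Kiri ∉ Ethics: no assignment then satisfies all the clues, so Kiri ∈ Ethics.

Kiri: Ethics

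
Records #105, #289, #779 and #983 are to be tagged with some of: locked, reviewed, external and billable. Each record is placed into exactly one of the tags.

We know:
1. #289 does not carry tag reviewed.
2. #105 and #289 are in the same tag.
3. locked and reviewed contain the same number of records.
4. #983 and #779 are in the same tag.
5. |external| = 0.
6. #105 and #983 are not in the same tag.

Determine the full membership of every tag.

locked = {#105, #289}; reviewed = {#779, #983}; external = {}; billable = {}

From (1): #289 ∉ reviewed.
(2): #105 matches #289: #105 ∉ reviewed.
(5): external already has 0, so the rest are out.
Suppose #105 ∉ locked: no assignment then satisfies all the clues, so #105 ∈ locked.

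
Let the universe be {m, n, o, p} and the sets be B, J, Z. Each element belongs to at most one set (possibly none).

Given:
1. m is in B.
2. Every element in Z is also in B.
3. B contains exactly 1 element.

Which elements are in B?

B = {m}

From (1): m ∈ B.
(3): B already has 1, so the rest are out.
(2) contrapositive: n ∉ Z.
(2) contrapositive: o ∉ Z.
(2) contrapositive: p ∉ Z.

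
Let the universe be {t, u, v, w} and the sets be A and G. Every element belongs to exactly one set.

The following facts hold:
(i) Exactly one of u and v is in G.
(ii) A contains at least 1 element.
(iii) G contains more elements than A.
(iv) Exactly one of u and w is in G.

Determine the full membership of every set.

A = {u}; G = {t, v, w}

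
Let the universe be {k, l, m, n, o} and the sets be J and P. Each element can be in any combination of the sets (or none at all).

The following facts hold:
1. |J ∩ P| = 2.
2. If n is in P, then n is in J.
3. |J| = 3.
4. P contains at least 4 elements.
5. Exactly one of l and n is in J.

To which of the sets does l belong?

l: P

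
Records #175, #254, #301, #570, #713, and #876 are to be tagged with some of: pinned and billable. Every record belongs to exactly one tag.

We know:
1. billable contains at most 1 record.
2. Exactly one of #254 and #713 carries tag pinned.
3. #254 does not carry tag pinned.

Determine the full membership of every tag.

pinned = {#175, #301, #570, #713, #876}; billable = {#254}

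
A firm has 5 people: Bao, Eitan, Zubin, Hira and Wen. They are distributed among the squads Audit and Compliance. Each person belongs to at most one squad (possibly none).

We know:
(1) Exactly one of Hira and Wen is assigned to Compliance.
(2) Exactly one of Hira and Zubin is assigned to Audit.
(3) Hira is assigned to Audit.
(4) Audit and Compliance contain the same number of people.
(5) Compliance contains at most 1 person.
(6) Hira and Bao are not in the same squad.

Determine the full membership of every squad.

Audit = {Hira}; Compliance = {Wen}

From (3): Hira ∈ Audit.
(1) (exactly one): Wen ∈ Compliance.
(2) (exactly one): Zubin ∉ Audit.
(5): Compliance already has 1, so the rest are out.
(6): Bao ∉ Audit.
Suppose Eitan ∈ Audit: no assignment then satisfies all the clues, so Eitan ∉ Audit.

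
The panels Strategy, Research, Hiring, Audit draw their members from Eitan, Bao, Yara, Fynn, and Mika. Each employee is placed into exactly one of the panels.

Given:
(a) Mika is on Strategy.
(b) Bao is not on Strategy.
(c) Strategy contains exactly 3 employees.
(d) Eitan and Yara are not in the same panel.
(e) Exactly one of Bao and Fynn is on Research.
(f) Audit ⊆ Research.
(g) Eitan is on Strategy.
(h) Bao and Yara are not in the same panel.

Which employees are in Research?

Research = {Bao}

From (a): Mika ∈ Strategy.
From (b): Bao ∉ Strategy.
From (g): Eitan ∈ Strategy.
(d): Yara ∉ Strategy.
(c): only 3 candidates remain for Strategy, so all are in.
(e) (exactly one): Bao ∈ Research.
(h): Yara ∉ Research.
(f) contrapositive: Yara ∉ Audit.
Only one panel left: Yara ∈ Hiring.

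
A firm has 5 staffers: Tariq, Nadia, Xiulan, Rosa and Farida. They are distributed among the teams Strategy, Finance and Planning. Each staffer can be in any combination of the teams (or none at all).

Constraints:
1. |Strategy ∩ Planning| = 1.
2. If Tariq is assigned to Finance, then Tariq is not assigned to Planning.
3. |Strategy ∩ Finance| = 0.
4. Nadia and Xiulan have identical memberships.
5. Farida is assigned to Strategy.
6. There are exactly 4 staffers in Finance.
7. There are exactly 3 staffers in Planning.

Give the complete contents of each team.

Strategy = {Farida}; Finance = {Nadia, Rosa, Tariq, Xiulan}; Planning = {Farida, Nadia, Xiulan}

From (5): Farida ∈ Strategy.
Suppose Tariq ∈ Strategy: no assignment then satisfies all the clues, so Tariq ∉ Strategy.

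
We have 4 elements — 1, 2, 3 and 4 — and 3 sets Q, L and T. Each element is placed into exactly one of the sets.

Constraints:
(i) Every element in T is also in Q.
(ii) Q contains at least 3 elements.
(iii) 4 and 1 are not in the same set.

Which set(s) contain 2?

2: Q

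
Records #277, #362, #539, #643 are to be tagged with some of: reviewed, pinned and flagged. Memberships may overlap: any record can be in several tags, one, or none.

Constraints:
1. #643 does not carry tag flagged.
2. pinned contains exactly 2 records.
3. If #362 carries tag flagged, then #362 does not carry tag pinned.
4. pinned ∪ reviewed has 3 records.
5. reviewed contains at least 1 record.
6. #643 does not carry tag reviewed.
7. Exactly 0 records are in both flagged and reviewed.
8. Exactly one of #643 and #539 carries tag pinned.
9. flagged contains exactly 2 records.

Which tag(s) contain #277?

#277: flagged, pinned

From (1): #643 ∉ flagged.
From (6): #643 ∉ reviewed.
Suppose #277 ∈ reviewed: no assignment then satisfies all the clues, so #277 ∉ reviewed.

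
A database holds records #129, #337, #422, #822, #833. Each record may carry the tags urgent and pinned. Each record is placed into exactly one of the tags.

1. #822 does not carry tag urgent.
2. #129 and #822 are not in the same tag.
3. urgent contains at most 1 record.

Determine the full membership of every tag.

From (1): #822 ∉ urgent.
Only one tag left: #822 ∈ pinned.
(2): #129 ∉ pinned.
Only one tag left: #129 ∈ urgent.
(3): urgent already has 1, so the rest are out.
Only one tag left: #337 ∈ pinned.
Only one tag left: #422 ∈ pinned.
Only one tag left: #833 ∈ pinned.

urgent = {#129}; pinned = {#337, #422, #822, #833}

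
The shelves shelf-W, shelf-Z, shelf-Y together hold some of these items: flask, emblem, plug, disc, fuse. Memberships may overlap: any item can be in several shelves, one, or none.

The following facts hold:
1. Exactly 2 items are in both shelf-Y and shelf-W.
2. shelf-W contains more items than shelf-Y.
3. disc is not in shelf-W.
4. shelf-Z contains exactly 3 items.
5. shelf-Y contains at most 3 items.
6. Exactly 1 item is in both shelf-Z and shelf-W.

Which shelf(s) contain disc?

disc: shelf-Z

From (3): disc ∉ shelf-W.
Suppose disc ∉ shelf-Z: no assignment then satisfies all the clues, so disc ∈ shelf-Z.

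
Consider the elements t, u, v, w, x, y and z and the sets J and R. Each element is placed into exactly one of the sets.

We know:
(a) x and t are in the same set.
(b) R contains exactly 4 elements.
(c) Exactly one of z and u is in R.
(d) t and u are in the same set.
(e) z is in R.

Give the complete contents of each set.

From (e): z ∈ R.
(c) (exactly one): u ∉ R.
(d): t matches u: t ∉ R.
Only one set left: t ∈ J.
Only one set left: u ∈ J.
(a): x matches t: x ∈ J.
(b): only 4 candidates remain for R, so all are in.

J = {t, u, x}; R = {v, w, y, z}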